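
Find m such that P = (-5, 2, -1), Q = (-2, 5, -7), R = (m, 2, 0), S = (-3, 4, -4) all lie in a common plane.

-5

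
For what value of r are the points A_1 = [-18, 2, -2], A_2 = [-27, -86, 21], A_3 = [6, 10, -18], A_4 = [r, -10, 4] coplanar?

Coplanarity ⇔ det[A_1A_2; A_1A_3; A_1A_4] = 0.
Expanding, this is linear in r: (1224)r + (29376) = 0.
So r = -24.

-24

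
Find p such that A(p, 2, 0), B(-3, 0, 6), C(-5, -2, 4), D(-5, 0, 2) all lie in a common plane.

The points are coplanar iff AB · (AC × AD) = 0.
Expanding, this is linear in p: (-8)p + (-40) = 0.
So p = -5.

-5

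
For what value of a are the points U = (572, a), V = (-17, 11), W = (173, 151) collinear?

Collinearity: (U − V) must be parallel to (W − V) = (190, 140).
Cross-multiplying the components: (a − 11)·(190) = (589)·(140).
Solving gives a = 445.

445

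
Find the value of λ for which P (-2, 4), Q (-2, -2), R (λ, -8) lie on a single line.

-2

Collinearity: (R − P) must be parallel to (Q − P) = (0, -6).
Cross-multiplying the components: (λ − (-2))·(-6) = (-12)·(0).
Solving gives λ = -2.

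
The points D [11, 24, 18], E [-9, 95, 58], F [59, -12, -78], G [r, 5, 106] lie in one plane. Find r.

-33

Normal to plane DEF: n = (-5376, 0, -2688); plane equation n·P = -107520.
Requiring n·G = -107520: (-5376)r + (-284928) = -107520.
So r = -33.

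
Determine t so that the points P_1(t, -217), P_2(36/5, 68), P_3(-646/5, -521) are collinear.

-294/5

Collinearity: (P_1 − P_2) must be parallel to (P_3 − P_2) = (-682/5, -589).
Cross-multiplying the components: (t − 36/5)·(-589) = (-285)·(-682/5).
Solving gives t = -294/5.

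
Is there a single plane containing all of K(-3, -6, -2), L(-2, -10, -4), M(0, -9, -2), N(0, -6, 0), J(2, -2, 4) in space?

The plane through K, L, M has normal n = KL × KM = (-6, -6, 9) and equation n·P = 36.
Checking the remaining points: n·N = 36, n·J = 36.
All equal 36, so all 5 points lie in one plane.

Yes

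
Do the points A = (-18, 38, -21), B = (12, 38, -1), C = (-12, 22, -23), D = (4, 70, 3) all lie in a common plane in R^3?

With A as base: AB = (30, 0, 20), AC = (6, -16, -2), AD = (22, 32, 24).
AC × AD = (-320, -188, 544).
AB · (AC × AD) = 1280.
Since 1280 ≠ 0, the four points are not coplanar.

No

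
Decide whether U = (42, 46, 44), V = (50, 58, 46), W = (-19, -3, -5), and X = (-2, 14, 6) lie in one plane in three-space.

Yes

The four points are coplanar iff the 3×3 determinant with rows UV, UW, UX is zero.
Rows: (8, 12, 2), (-61, -49, -49), (-44, -32, -38).
Expanding along the first row: (8)(294) − (12)(162) + (2)(-204) = 0.
Zero determinant ⇒ coplanar.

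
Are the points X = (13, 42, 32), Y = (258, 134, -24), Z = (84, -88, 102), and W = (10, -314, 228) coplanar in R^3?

No

A normal to the plane through X, Y, Z is n = XY × XZ = (-840, -21126, -38382).
The plane has equation n·P = -2126436. For W: n·W = -2125932.
-2125932 ≠ -2126436, so W is off the plane.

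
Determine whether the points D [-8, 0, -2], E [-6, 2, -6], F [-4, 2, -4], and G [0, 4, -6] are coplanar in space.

Yes

The four points are coplanar iff the 3×3 determinant with rows DE, DF, DG is zero.
Rows: (2, 2, -4), (4, 2, -2), (8, 4, -4).
Expanding along the first row: (2)(0) − (2)(0) + (-4)(0) = 0.
Zero determinant ⇒ coplanar.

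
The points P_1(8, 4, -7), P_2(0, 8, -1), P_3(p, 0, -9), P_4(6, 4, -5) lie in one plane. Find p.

The points are coplanar iff P_1P_2 · (P_1P_3 × P_1P_4) = 0.
Expanding, this is linear in p: (-8)p + (96) = 0.
So p = 12.

12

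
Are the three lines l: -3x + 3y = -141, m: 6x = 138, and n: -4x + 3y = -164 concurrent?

Yes

The three lines meet at one point iff the augmented coefficient matrix [aᵢ bᵢ cᵢ] has rank < 3, i.e. its determinant vanishes.
Here the determinant is 0.
It vanishes, so the lines are concurrent at (23, -24).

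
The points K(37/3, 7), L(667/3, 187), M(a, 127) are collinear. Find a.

The three points are collinear iff det[KL; KM] = 0.
This determinant is linear in a: (-180)a + (27420) = 0, so a = 457/3.

457/3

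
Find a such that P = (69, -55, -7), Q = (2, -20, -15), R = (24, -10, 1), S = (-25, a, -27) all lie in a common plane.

The points are coplanar iff PQ · (PR × PS) = 0.
Expanding, this is linear in a: (896)a + (17920) = 0.
So a = -20.

-20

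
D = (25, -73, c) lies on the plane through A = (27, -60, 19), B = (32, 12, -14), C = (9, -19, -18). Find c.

Coplanarity requires AB · (AC × AD) = 0.
AB = (5, 72, -33), AC = (-18, 41, -37); the triple product is linear in c with coefficient 1501 and constant term -36024.
Setting it to zero: c = 24.

24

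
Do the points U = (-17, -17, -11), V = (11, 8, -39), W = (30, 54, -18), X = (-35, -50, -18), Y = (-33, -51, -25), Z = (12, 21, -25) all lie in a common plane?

No

The plane through U, V, W has normal n = UV × UW = (1813, -1120, 813) and equation n·P = -20724.
Checking the remaining points: n·X = -22089, n·Y = -23034, n·Z = -22089.
Since n·X = -22089 ≠ -20724, X is off the plane and the points are not all coplanar.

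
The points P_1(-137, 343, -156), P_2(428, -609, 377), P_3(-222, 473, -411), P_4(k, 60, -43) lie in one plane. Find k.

29

The points are coplanar iff P_1P_2 · (P_1P_3 × P_1P_4) = 0.
Expanding, this is linear in k: (173470)k + (-5030630) = 0.
So k = 29.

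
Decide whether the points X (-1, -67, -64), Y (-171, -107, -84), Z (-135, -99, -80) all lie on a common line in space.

XY = (-170, -40, -20), XZ = (-134, -32, -16).
Comparing components 3 and 1: (-20)(-134) − (-170)(-16) = -40 ≠ 0, so XY and XZ are not parallel and the points are not collinear.

No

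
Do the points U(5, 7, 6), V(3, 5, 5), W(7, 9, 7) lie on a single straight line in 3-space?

Yes

UV = (-2, -2, -1), UW = (2, 2, 1).
Each component of UW is -1 times the corresponding component of UV, so UW = -1·UV and the points are collinear.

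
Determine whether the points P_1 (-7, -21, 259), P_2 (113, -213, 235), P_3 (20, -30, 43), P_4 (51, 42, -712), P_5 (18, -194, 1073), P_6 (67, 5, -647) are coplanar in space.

The plane through P_1, P_2, P_3 has normal n = P_1P_2 × P_1P_3 = (41256, 25272, 4104) and equation n·P = 243432.
Checking the remaining points: n·P_4 = 243432, n·P_5 = 243432, n·P_6 = 235224.
Since n·P_6 = 235224 ≠ 243432, P_6 is off the plane and the points are not all coplanar.

No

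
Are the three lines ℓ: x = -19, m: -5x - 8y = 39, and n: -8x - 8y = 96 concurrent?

Yes

Intersecting ℓ and m: solving the 2×2 system gives (x, y) = (-19, 7).
Substitute into n: (-8)(-19) + (-8)(7) = 96.
This equals 96, so (-19, 7) lies on all three lines and they are concurrent.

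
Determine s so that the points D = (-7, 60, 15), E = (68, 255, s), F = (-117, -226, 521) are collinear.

-330

Direction DF = (-110, -286, 506). From the x-coordinate of E, the parameter along the line is τ = (68 − (-7))/(-110) = -15/22.
Then s = 15 + (-15/22)·(506) = -330.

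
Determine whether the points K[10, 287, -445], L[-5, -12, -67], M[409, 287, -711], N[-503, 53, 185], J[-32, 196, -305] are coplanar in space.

Yes

The plane through K, L, M has normal n = KL × KM = (79534, 146832, 119301) and equation n·P = -10152821.
Checking the remaining points: n·N = -10152821, n·J = -10152821.
All equal -10152821, so all 5 points lie in one plane.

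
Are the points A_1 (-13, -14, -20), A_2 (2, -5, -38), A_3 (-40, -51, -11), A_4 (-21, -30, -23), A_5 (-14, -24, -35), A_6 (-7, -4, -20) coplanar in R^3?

No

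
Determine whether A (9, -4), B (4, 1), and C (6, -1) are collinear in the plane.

Yes

AB = (-5, 5), AC = (-3, 3).
Twice the signed area of △ABC is (-5)(3) − (5)(-3) = 0.
The triangle is degenerate (zero area), so the points are collinear.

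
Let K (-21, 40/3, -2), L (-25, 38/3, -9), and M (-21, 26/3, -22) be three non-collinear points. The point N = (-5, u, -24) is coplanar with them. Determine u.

13/3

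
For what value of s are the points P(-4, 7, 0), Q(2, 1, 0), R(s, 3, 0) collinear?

0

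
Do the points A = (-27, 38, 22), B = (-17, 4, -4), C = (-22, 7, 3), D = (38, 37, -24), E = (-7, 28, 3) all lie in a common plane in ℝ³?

The plane through A, B, C has normal n = AB × AC = (-160, 60, -140) and equation n·P = 3520.
Checking the remaining points: n·D = -500, n·E = 2380.
Since n·D = -500 ≠ 3520, D is off the plane and the points are not all coplanar.

No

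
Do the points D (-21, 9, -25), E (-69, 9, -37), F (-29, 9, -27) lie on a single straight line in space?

Yes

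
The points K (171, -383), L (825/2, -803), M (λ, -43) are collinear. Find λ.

-49/2

Collinearity: (M − K) must be parallel to (L − K) = (483/2, -420).
Cross-multiplying the components: (λ − 171)·(-420) = (340)·(483/2).
Solving gives λ = -49/2.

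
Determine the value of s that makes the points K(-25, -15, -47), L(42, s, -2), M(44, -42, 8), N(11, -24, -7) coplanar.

-45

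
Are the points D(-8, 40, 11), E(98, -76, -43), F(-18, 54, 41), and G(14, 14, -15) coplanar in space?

No

With D as base: DE = (106, -116, -54), DF = (-10, 14, 30), DG = (22, -26, -26).
DF × DG = (416, 400, -48).
DE · (DF × DG) = 288.
Since 288 ≠ 0, the four points are not coplanar.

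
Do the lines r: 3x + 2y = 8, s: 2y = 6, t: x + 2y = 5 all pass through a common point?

No

Intersecting r and s: solving the 2×2 system gives (x, y) = (2/3, 3).
Substitute into t: (1)(2/3) + (2)(3) = 20/3.
But t requires 5 ≠ 20/3, so the three lines have no common point.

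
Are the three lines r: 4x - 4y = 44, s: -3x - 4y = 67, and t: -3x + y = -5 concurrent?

No

Intersecting r and s: solving the 2×2 system gives (x, y) = (-23/7, -100/7).
Substitute into t: (-3)(-23/7) + (1)(-100/7) = -31/7.
But t requires -5 ≠ -31/7, so the three lines have no common point.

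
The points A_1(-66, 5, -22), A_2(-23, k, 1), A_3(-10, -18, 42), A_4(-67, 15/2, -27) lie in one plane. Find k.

3/2

Coplanarity ⇔ det[A_1A_2; A_1A_3; A_1A_4] = 0.
Expanding, this is linear in k: (216)k + (-324) = 0.
So k = 3/2.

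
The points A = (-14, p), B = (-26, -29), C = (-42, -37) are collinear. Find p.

-23

The three points are collinear iff det[AB; AC] = 0.
This determinant is linear in p: (-16)p + (-368) = 0, so p = -23.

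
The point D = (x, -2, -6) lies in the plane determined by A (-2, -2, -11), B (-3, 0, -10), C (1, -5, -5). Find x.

Coplanarity requires AB · (AC × AD) = 0.
AB = (-1, 2, 1), AC = (3, -3, 6); the triple product is linear in x with coefficient 15 and constant term 15.
Setting it to zero: x = -1.

-1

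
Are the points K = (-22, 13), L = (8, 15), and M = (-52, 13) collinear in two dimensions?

KL = (30, 2), KM = (-30, 0).
Twice the signed area of △KLM is (30)(0) − (2)(-30) = 60.
The area is nonzero, so the three points are not collinear.

No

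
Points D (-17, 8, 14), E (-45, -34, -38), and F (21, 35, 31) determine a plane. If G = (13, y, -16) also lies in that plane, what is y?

5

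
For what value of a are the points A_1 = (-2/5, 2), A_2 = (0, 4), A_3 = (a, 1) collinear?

-3/5

Collinearity: (A_3 − A_1) must be parallel to (A_2 − A_1) = (2/5, 2).
Cross-multiplying the components: (a − (-2/5))·(2) = (-1)·(2/5).
Solving gives a = -3/5.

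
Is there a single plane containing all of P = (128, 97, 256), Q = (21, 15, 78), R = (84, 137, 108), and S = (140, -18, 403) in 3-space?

A normal to the plane through P, Q, R is n = PQ × PR = (19256, -8004, -7888).
The plane has equation n·X = -330948. For S: n·S = -338952.
-338952 ≠ -330948, so S is off the plane.

No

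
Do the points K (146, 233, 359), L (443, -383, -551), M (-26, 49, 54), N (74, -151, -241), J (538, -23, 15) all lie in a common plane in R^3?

Yes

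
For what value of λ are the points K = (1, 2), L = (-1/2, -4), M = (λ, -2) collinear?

0

Collinearity: (M − K) must be parallel to (L − K) = (-3/2, -6).
Cross-multiplying the components: (λ − 1)·(-6) = (-4)·(-3/2).
Solving gives λ = 0.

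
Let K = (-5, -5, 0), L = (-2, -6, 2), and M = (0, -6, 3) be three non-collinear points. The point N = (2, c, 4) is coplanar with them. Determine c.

-6

The plane through K, L, M has equation −1x + 1y + 2z = 0.
Substituting N: (1)c + (6) = 0, so c = -6.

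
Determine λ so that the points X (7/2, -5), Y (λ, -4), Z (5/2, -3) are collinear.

Collinearity: (Y − X) must be parallel to (Z − X) = (-1, 2).
Cross-multiplying the components: (λ − 7/2)·(2) = (1)·(-1).
Solving gives λ = 3.

3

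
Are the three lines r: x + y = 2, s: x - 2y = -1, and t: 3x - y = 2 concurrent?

Yes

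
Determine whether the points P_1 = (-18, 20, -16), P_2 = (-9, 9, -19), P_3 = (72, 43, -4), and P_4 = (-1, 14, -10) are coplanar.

With P_1 as base: P_1P_2 = (9, -11, -3), P_1P_3 = (90, 23, 12), P_1P_4 = (17, -6, 6).
P_1P_3 × P_1P_4 = (210, -336, -931).
P_1P_2 · (P_1P_3 × P_1P_4) = 8379.
Since 8379 ≠ 0, the four points are not coplanar.

No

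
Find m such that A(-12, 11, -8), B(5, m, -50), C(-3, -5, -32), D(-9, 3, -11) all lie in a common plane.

Normal to plane ACD: n = (-144, -45, -24); plane equation n·P = 1425.
Requiring n·B = 1425: (-45)m + (480) = 1425.
So m = -21.

-21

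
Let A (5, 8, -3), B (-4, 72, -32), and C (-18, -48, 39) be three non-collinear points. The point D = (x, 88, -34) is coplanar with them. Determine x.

Coplanarity requires AB · (AC × AD) = 0.
AB = (-9, 64, -29), AC = (-23, -56, 42); the triple product is linear in x with coefficient 1064 and constant term 17024.
Setting it to zero: x = -16.

-16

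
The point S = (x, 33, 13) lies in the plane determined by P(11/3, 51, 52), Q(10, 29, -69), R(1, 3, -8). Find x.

Coplanarity requires PQ · (PR × PS) = 0.
PQ = (19/3, -22, -121), PR = (-8/3, -48, -60); the triple product is linear in x with coefficient -4488 and constant term 17952.
Setting it to zero: x = 4.

4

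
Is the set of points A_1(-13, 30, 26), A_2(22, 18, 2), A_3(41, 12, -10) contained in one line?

No

A_1A_2 = (35, -12, -24), A_1A_3 = (54, -18, -36).
Comparing components 3 and 1: (-24)(54) − (35)(-36) = -36 ≠ 0, so A_1A_2 and A_1A_3 are not parallel and the points are not collinear.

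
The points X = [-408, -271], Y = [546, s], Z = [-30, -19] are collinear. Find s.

365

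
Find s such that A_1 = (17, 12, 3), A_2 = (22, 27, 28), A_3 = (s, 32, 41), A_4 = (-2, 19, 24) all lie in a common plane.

Coplanarity ⇔ det[A_1A_2; A_1A_3; A_1A_4] = 0.
Expanding, this is linear in s: (-140)s + (1820) = 0.
So s = 13.

13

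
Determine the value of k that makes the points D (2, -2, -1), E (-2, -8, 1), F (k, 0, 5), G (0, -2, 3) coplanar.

Coplanarity ⇔ det[DE; DF; DG] = 0.
Expanding, this is linear in k: (24)k + (0) = 0.
So k = 0.

0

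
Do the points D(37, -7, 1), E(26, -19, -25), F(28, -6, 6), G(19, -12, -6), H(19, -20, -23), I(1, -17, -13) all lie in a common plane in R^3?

No

The plane through D, E, F has normal n = DE × DF = (-34, 289, -119) and equation n·P = -3400.
Checking the remaining points: n·G = -3400, n·H = -3689, n·I = -3400.
Since n·H = -3689 ≠ -3400, H is off the plane and the points are not all coplanar.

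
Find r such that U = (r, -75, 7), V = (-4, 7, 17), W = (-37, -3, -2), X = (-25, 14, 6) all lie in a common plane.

-10

The points are coplanar iff UV · (UW × UX) = 0.
Expanding, this is linear in r: (-243)r + (-2430) = 0.
So r = -10.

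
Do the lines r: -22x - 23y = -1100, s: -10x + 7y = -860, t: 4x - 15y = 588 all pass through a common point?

No

Intersecting r and s: solving the 2×2 system gives (x, y) = (1145/16, -165/8).
Substitute into t: (4)(1145/16) + (-15)(-165/8) = 4765/8.
But t requires 588 ≠ 4765/8, so the three lines have no common point.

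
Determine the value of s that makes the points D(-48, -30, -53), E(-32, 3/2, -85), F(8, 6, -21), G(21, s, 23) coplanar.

Coplanarity ⇔ det[DE; DF; DG] = 0.
Expanding, this is linear in s: (-2304)s + (-10368) = 0.
So s = -9/2.

-9/2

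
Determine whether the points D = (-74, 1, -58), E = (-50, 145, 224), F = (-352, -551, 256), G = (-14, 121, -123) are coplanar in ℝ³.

Yes

The four points are coplanar iff the 3×3 determinant with rows DE, DF, DG is zero.
Rows: (24, 144, 282), (-278, -552, 314), (60, 120, -65).
Expanding along the first row: (24)(-1800) − (144)(-770) + (282)(-240) = 0.
Zero determinant ⇒ coplanar.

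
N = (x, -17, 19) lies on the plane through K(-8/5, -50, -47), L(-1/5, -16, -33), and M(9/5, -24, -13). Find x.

5

The plane through K, L, M has equation 792x − (396/5)z = 12276/5.
Substituting N: (792)x + (-7524/5) = 12276/5, so x = 5.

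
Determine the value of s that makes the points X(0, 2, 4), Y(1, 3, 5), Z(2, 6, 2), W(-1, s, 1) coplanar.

2

Normal to plane XYZ: n = (-6, 4, 2); plane equation n·P = 16.
Requiring n·W = 16: (4)s + (8) = 16.
So s = 2.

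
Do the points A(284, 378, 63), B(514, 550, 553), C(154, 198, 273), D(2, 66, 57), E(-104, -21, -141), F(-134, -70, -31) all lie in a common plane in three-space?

The plane through A, B, C has normal n = AB × AC = (124320, -112000, -19040) and equation n·P = -8228640.
Checking the remaining points: n·D = -8228640, n·E = -7892640, n·F = -8228640.
Since n·E = -7892640 ≠ -8228640, E is off the plane and the points are not all coplanar.

No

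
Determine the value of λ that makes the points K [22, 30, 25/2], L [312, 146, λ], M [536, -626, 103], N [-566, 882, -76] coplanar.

271/2

Normal to plane KMN: n = (-19050, -7725, 52200); plane equation n·P = 1650.
Requiring n·L = 1650: (52200)λ + (-7071450) = 1650.
So λ = 271/2.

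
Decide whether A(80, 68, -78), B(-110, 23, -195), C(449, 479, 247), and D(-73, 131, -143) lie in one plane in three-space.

No

With A as base: AB = (-190, -45, -117), AC = (369, 411, 325), AD = (-153, 63, -65).
AC × AD = (-47190, -25740, 86130).
AB · (AC × AD) = 47190.
Since 47190 ≠ 0, the four points are not coplanar.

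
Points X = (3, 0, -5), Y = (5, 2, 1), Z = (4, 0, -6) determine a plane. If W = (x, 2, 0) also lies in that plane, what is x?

The plane through X, Y, Z has equation −2x + 8y − 2z = 4.
Substituting W: (-2)x + (16) = 4, so x = 6.

6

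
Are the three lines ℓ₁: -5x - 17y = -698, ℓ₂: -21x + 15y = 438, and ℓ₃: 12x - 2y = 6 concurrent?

Yes

The three lines meet at one point iff the augmented coefficient matrix [aᵢ bᵢ cᵢ] has rank < 3, i.e. its determinant vanishes.
Here the determinant is 0.
It vanishes, so the lines are concurrent at (7, 39).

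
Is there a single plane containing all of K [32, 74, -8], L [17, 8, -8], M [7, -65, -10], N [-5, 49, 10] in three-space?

No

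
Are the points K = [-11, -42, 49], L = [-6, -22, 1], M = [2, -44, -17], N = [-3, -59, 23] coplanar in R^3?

With K as base: KL = (5, 20, -48), KM = (13, -2, -66), KN = (8, -17, -26).
KM × KN = (-1070, -190, -205).
KL · (KM × KN) = 690.
Since 690 ≠ 0, the four points are not coplanar.

No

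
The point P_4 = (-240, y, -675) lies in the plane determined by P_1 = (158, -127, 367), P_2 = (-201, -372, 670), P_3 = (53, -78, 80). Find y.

44

Coplanarity requires P_1P_2 · (P_1P_3 × P_1P_4) = 0.
P_1P_2 = (-359, -245, 303), P_1P_3 = (-105, 49, -287); the triple product is linear in y with coefficient -134848 and constant term 5933312.
Setting it to zero: y = 44.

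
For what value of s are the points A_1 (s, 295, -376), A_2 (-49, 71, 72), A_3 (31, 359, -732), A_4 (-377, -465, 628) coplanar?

Coplanarity ⇔ det[A_1A_2; A_1A_3; A_1A_4] = 0.
Expanding, this is linear in s: (270816)s + (-12728352) = 0.
So s = 47.

47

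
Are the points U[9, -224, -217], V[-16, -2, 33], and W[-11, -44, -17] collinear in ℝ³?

UV = (-25, 222, 250), UW = (-20, 180, 200).
Comparing components 2 and 3: (222)(200) − (250)(180) = -600 ≠ 0, so UV and UW are not parallel and the points are not collinear.

No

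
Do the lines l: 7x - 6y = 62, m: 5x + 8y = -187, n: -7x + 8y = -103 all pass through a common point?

No

Lines aᵢx + bᵢy = cᵢ with pairwise distinct directions are concurrent exactly when det[aᵢ bᵢ cᵢ] = 0.
Here the determinant is -288.
Nonzero, so no common point exists.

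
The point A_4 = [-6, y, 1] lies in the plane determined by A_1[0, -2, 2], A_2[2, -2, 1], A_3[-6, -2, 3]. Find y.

-2

Coplanarity requires A_1A_2 · (A_1A_3 × A_1A_4) = 0.
A_1A_2 = (2, 0, -1), A_1A_3 = (-6, 0, 1); the triple product is linear in y with coefficient 4 and constant term 8.
Setting it to zero: y = -2.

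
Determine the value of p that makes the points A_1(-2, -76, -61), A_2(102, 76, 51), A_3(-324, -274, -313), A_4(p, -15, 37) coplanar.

Normal to plane A_1A_2A_3: n = (-16128, -9856, 28352); plane equation n·P = -948160.
Requiring n·A_4 = -948160: (-16128)p + (1196864) = -948160.
So p = 133.

133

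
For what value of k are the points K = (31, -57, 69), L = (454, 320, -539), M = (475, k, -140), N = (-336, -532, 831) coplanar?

The points are coplanar iff KL · (KM × KN) = 0.
Expanding, this is linear in k: (99190)k + (-6744920) = 0.
So k = 68.

68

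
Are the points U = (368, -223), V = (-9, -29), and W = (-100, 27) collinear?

UV = (-377, 194), UW = (-468, 250).
Twice the signed area of △UVW is (-377)(250) − (194)(-468) = -3458.
The area is nonzero, so the three points are not collinear.

No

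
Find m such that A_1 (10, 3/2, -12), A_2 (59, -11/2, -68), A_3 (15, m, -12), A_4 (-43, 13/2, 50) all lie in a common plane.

-19/2

Coplanarity ⇔ det[A_1A_2; A_1A_3; A_1A_4] = 0.
Expanding, this is linear in m: (70)m + (665) = 0.
So m = -19/2.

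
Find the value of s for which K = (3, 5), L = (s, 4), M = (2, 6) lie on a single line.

Collinearity: (L − K) must be parallel to (M − K) = (-1, 1).
Cross-multiplying the components: (s − 3)·(1) = (-1)·(-1).
Solving gives s = 4.

4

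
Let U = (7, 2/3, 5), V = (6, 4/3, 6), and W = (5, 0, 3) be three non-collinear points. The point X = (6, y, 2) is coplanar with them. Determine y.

-2/3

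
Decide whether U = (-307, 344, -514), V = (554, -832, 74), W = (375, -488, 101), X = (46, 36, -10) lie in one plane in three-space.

No

With U as base: UV = (861, -1176, 588), UW = (682, -832, 615), UX = (353, -308, 504).
UW × UX = (-229908, -126633, 83640).
UV · (UW × UX) = 149940.
Since 149940 ≠ 0, the four points are not coplanar.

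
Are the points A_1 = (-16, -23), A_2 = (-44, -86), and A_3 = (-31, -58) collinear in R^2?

No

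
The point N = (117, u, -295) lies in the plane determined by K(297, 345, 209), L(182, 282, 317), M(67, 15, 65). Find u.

-135

A normal to the plane is n = KL × KM = (44712, -41400, 23460).
N lies in the plane iff n · KN = 0.
This gives (-41400)u + (-5589000) = 0, so u = -135.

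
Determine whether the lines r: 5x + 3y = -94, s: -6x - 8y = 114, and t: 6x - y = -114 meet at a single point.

Lines aᵢx + bᵢy = cᵢ with pairwise distinct directions are concurrent exactly when det[aᵢ bᵢ cᵢ] = 0.
Here the determinant is 54.
Nonzero, so no common point exists.

No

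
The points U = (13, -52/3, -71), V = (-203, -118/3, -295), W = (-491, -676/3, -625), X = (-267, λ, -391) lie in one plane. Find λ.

The points are coplanar iff UV · (UW × UX) = 0.
Expanding, this is linear in λ: (-6768)λ + (-1312992) = 0.
So λ = -194.

-194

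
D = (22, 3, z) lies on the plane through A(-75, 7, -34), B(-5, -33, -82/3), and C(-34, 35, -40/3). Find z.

-8

A normal to the plane is n = AB × AC = (-3040/3, -3520/3, 3600).
D lies in the plane iff n · AD = 0.
This gives (3600)z + (28800) = 0, so z = -8.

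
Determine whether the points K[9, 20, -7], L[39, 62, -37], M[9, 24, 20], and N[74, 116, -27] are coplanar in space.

No

A normal to the plane through K, L, M is n = KL × KM = (1254, -810, 120).
The plane has equation n·P = -5754. For N: n·N = -4404.
-4404 ≠ -5754, so N is off the plane.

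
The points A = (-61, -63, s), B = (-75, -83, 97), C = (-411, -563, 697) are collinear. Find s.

Direction BC = (-336, -480, 600). From the x-coordinate of A, the parameter along the line is τ = (-61 − (-75))/(-336) = -1/24.
Then s = 97 + (-1/24)·(600) = 72.

72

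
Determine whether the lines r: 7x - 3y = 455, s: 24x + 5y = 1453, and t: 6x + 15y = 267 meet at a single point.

Intersecting r and s: solving the 2×2 system gives (x, y) = (62, -7).
Substitute into t: (6)(62) + (15)(-7) = 267.
This equals 267, so (62, -7) lies on all three lines and they are concurrent.

Yes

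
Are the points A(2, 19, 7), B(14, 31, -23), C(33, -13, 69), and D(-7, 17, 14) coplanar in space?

Yes

The four points are coplanar iff the 3×3 determinant with rows AB, AC, AD is zero.
Rows: (12, 12, -30), (31, -32, 62), (-9, -2, 7).
Expanding along the first row: (12)(-100) − (12)(775) + (-30)(-350) = 0.
Zero determinant ⇒ coplanar.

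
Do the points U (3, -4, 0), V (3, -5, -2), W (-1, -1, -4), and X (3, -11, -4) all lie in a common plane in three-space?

No

The four points are coplanar iff the 3×3 determinant with rows UV, UW, UX is zero.
Rows: (0, -1, -2), (-4, 3, -4), (0, -7, -4).
Expanding along the first row: (0)(-40) − (-1)(16) + (-2)(28) = -40.
Nonzero ⇒ not coplanar.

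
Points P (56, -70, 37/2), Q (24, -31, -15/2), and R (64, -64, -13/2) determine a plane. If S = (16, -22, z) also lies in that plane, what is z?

-25/2

Coplanarity requires PQ · (PR × PS) = 0.
PQ = (-32, 39, -26), PR = (8, 6, -25); the triple product is linear in z with coefficient -504 and constant term -6300.
Setting it to zero: z = -25/2.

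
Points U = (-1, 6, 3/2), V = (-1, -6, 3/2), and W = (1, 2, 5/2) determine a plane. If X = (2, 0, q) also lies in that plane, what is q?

Coplanarity requires UV · (UW × UX) = 0.
UV = (0, -12, 0), UW = (2, -4, 1); the triple product is linear in q with coefficient 24 and constant term -72.
Setting it to zero: q = 3.

3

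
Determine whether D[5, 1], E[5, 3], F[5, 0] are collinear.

DE = (0, 2), DF = (0, -1).
Twice the signed area of △DEF is (0)(-1) − (2)(0) = 0.
The triangle is degenerate (zero area), so the points are collinear.

Yes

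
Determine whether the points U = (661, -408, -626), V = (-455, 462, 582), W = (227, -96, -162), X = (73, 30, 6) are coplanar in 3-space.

A normal to the plane through U, V, W is n = UV × UW = (26784, -6448, 29388).
The plane has equation n·P = 1938120. For X: n·X = 1938120.
Equal, so X lies in the plane and all four are coplanar.

Yes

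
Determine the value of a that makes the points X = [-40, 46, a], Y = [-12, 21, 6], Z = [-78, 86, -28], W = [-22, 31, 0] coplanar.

Coplanarity ⇔ det[XY; XZ; XW] = 0.
Expanding, this is linear in a: (10)a + (-60) = 0.
So a = 6.

6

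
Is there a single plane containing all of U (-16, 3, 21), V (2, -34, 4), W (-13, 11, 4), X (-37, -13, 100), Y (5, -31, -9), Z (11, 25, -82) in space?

No

The plane through U, V, W has normal n = UV × UW = (765, 255, 255) and equation n·P = -6120.
Checking the remaining points: n·X = -6120, n·Y = -6375, n·Z = -6120.
Since n·Y = -6375 ≠ -6120, Y is off the plane and the points are not all coplanar.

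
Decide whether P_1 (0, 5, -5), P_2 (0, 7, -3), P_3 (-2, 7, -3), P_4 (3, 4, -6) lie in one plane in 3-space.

Yes

The four points are coplanar iff the 3×3 determinant with rows P_1P_2, P_1P_3, P_1P_4 is zero.
Rows: (0, 2, 2), (-2, 2, 2), (3, -1, -1).
Expanding along the first row: (0)(0) − (2)(-4) + (2)(-4) = 0.
Zero determinant ⇒ coplanar.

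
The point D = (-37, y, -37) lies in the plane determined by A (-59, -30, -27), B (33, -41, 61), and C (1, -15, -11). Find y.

The plane through A, B, C has equation −1496x + 3808y + 2040z = -81056.
Substituting D: (3808)y + (-20128) = -81056, so y = -16.

-16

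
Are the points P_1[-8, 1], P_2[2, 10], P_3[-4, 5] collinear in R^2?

No

P_1P_2 = (10, 9), P_1P_3 = (4, 4).
If collinear, P_1P_3 would be a scalar multiple of P_1P_2. But (10)·(4) ≠ (9)·(4) (difference 4), so they are not parallel; the points are not collinear.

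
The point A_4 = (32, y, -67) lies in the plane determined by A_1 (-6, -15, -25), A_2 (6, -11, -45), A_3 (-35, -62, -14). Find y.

19

The plane through A_1, A_2, A_3 has equation −896x + 448y − 448z = 9856.
Substituting A_4: (448)y + (1344) = 9856, so y = 19.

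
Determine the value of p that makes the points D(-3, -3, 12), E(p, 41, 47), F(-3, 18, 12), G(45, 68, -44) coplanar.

Coplanarity ⇔ det[DE; DF; DG] = 0.
Expanding, this is linear in p: (-1176)p + (-38808) = 0.
So p = -33.

-33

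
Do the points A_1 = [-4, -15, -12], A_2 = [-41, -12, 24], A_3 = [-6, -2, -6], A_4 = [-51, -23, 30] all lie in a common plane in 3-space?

Yes

The four points are coplanar iff the 3×3 determinant with rows A_1A_2, A_1A_3, A_1A_4 is zero.
Rows: (-37, 3, 36), (-2, 13, 6), (-47, -8, 42).
Expanding along the first row: (-37)(594) − (3)(198) + (36)(627) = 0.
Zero determinant ⇒ coplanar.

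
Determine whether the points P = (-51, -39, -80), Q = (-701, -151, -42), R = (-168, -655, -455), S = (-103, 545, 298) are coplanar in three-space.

No

The four points are coplanar iff the 3×3 determinant with rows PQ, PR, PS is zero.
Rows: (-650, -112, 38), (-117, -616, -375), (-52, 584, 378).
Expanding along the first row: (-650)(-13848) − (-112)(-63726) + (38)(-100360) = -1949792.
Nonzero ⇒ not coplanar.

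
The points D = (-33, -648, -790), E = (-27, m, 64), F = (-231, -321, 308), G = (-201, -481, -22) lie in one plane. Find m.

-59

The points are coplanar iff DE · (DF × DG) = 0.
Expanding, this is linear in m: (-32400)m + (-1911600) = 0.
So m = -59.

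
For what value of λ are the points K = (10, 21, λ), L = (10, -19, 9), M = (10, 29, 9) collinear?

Direction LM = (0, 48, 0). From the y-coordinate of K, the parameter along the line is τ = (21 − (-19))/48 = 5/6.
Then λ = 9 + 5/6·(0) = 9.

9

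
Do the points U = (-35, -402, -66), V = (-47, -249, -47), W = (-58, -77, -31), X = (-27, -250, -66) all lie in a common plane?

A normal to the plane through U, V, W is n = UV × UW = (-820, -17, -381).
The plane has equation n·P = 60680. For X: n·X = 51536.
51536 ≠ 60680, so X is off the plane.

No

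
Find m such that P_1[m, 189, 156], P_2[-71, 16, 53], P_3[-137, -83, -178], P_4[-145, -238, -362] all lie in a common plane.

-117

The points are coplanar iff P_1P_2 · (P_1P_3 × P_1P_4) = 0.
Expanding, this is linear in m: (17589)m + (2057913) = 0.
So m = -117.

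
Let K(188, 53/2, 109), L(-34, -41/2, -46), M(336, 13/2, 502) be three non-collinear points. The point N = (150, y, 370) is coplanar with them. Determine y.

Coplanarity requires KL · (KM × KN) = 0.
KL = (-222, -47, -155), KM = (148, -20, 393); the triple product is linear in y with coefficient 64306 and constant term 2089945.
Setting it to zero: y = -65/2.

-65/2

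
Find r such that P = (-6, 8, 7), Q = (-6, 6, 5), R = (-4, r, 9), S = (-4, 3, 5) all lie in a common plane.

Normal to plane PQS: n = (-6, -4, 4); plane equation n·X = 32.
Requiring n·R = 32: (-4)r + (60) = 32.
So r = 7.

7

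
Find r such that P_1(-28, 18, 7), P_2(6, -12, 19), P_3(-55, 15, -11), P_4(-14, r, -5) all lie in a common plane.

-48

The points are coplanar iff P_1P_2 · (P_1P_3 × P_1P_4) = 0.
Expanding, this is linear in r: (288)r + (13824) = 0.
So r = -48.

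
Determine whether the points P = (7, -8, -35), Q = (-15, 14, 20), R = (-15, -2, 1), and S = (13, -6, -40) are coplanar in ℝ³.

A normal to the plane through P, Q, R is n = PQ × PR = (462, -418, 352).
The plane has equation n·X = -5742. For S: n·S = -5566.
-5566 ≠ -5742, so S is off the plane.

No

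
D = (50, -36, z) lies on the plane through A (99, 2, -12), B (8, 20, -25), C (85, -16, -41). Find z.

-81

Coplanarity requires AB · (AC × AD) = 0.
AB = (-91, 18, -13), AC = (-14, -18, -29); the triple product is linear in z with coefficient 1890 and constant term 153090.
Setting it to zero: z = -81.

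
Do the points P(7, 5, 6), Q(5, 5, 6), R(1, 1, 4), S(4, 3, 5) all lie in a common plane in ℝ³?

A normal to the plane through P, Q, R is n = PQ × PR = (0, -4, 8).
The plane has equation n·X = 28. For S: n·S = 28.
Equal, so S lies in the plane and all four are coplanar.

Yes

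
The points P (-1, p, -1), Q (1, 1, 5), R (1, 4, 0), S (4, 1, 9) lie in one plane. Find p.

The points are coplanar iff PQ · (PR × PS) = 0.
Expanding, this is linear in p: (15)p + (-45) = 0.
So p = 3.

3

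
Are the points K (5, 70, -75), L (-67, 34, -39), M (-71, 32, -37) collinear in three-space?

KL = (-72, -36, 36), KM = (-76, -38, 38).
Each component of KM is 19/18 times the corresponding component of KL, so KM = 19/18·KL and the points are collinear.

Yes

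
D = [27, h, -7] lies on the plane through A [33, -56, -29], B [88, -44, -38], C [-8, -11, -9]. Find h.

A normal to the plane is n = AB × AC = (645, -731, 2967).
D lies in the plane iff n · AD = 0.
This gives (-731)h + (20468) = 0, so h = 28.

28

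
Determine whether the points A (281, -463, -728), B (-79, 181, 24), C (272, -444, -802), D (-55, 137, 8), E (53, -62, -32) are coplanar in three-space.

Yes

The plane through A, B, C has normal n = AB × AC = (-61944, -33408, -1044) and equation n·P = -1178328.
Checking the remaining points: n·D = -1178328, n·E = -1178328.
All equal -1178328, so all 5 points lie in one plane.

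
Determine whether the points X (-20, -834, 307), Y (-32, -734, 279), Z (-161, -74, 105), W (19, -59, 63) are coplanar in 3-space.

No

The four points are coplanar iff the 3×3 determinant with rows XY, XZ, XW is zero.
Rows: (-12, 100, -28), (-141, 760, -202), (39, 775, -244).
Expanding along the first row: (-12)(-28890) − (100)(42282) + (-28)(-138915) = 8100.
Nonzero ⇒ not coplanar.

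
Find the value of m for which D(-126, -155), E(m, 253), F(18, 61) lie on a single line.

146

The three points are collinear iff det[DE; DF] = 0.
This determinant is linear in m: (216)m + (-31536) = 0, so m = 146.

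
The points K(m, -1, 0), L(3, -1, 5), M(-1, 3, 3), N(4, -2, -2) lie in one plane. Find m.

Coplanarity ⇔ det[KL; KM; KN] = 0.
Expanding, this is linear in m: (30)m + (-90) = 0.
So m = 3.

3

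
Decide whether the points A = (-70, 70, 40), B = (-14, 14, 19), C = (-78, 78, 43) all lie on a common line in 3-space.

AB = (56, -56, -21), AC = (-8, 8, 3).
AB × AC = (0, 0, 0).
The cross product vanishes, so the three points are collinear.

Yes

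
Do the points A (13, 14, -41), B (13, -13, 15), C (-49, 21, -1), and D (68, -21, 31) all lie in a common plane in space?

No

The four points are coplanar iff the 3×3 determinant with rows AB, AC, AD is zero.
Rows: (0, -27, 56), (-62, 7, 40), (55, -35, 72).
Expanding along the first row: (0)(1904) − (-27)(-6664) + (56)(1785) = -79968.
Nonzero ⇒ not coplanar.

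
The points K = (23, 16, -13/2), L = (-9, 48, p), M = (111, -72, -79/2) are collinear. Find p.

11/2

Direction KM = (88, -88, -33). From the x-coordinate of L, the parameter along the line is τ = (-9 − 23)/88 = -4/11.
Then p = (-13/2) + (-4/11)·(-33) = 11/2.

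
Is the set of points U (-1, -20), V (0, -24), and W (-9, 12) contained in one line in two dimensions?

Yes

UV = (1, -4), UW = (-8, 32).
Checking proportionality: UW = -8·UV, so the vectors are parallel and the points are collinear.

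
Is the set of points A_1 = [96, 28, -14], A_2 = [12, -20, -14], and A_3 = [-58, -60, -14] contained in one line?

Yes

A_1A_2 = (-84, -48, 0), A_1A_3 = (-154, -88, 0).
Each component of A_1A_3 is 11/6 times the corresponding component of A_1A_2, so A_1A_3 = 11/6·A_1A_2 and the points are collinear.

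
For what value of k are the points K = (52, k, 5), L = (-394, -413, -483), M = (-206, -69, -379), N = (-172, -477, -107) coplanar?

-45

Coplanarity ⇔ det[KL; KM; KN] = 0.
Expanding, this is linear in k: (47600)k + (2142000) = 0.
So k = -45.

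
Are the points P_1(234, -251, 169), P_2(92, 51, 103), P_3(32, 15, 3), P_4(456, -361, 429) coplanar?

No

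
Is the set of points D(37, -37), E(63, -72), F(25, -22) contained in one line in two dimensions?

No

DE = (26, -35), DF = (-12, 15).
Twice the signed area of △DEF is (26)(15) − (-35)(-12) = -30.
The area is nonzero, so the three points are not collinear.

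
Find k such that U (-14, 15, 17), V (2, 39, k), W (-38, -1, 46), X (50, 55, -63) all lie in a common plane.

11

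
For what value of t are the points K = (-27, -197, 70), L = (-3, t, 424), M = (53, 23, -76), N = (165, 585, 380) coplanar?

22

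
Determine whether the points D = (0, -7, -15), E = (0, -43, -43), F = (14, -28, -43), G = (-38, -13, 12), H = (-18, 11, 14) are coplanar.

The plane through D, E, F has normal n = DE × DF = (420, -392, 504) and equation n·P = -4816.
Checking the remaining points: n·G = -4816, n·H = -4816.
All equal -4816, so all 5 points lie in one plane.

Yes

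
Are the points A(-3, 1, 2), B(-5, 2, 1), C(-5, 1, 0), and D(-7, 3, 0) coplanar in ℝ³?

Yes

A normal to the plane through A, B, C is n = AB × AC = (-2, -2, 2).
The plane has equation n·P = 8. For D: n·D = 8.
Equal, so D lies in the plane and all four are coplanar.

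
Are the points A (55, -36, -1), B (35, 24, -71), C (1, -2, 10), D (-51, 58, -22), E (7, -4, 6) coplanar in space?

Yes

The plane through A, B, C has normal n = AB × AC = (3040, 4000, 2560) and equation n·P = 20640.
Checking the remaining points: n·D = 20640, n·E = 20640.
All equal 20640, so all 5 points lie in one plane.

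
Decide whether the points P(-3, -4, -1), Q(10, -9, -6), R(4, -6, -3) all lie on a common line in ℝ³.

PQ = (13, -5, -5), PR = (7, -2, -2).
Comparing components 3 and 1: (-5)(7) − (13)(-2) = -9 ≠ 0, so PQ and PR are not parallel and the points are not collinear.

No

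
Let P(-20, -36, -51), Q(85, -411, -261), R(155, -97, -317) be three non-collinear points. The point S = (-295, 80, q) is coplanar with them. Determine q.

370

Coplanarity requires PQ · (PR × PS) = 0.
PQ = (105, -375, -210), PR = (175, -61, -266); the triple product is linear in q with coefficient 59220 and constant term -21911400.
Setting it to zero: q = 370.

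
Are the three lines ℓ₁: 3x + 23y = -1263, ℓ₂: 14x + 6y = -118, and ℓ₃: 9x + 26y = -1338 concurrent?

Yes

Lines aᵢx + bᵢy = cᵢ with pairwise distinct directions are concurrent exactly when det[aᵢ bᵢ cᵢ] = 0.
Here the determinant is 0.
It vanishes, so the lines are concurrent at (16, -57).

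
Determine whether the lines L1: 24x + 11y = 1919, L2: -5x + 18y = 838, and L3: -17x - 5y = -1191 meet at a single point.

Intersecting L1 and L2: solving the 2×2 system gives (x, y) = (52, 61).
Substitute into L3: (-17)(52) + (-5)(61) = -1189.
But L3 requires -1191 ≠ -1189, so the three lines have no common point.

No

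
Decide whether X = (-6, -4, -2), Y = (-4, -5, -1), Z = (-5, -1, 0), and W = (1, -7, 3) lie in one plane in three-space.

No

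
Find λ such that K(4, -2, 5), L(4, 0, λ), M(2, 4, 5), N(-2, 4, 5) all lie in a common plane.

5

Normal to plane KMN: n = (0, 0, 24); plane equation n·P = 120.
Requiring n·L = 120: (24)λ + (0) = 120.
So λ = 5.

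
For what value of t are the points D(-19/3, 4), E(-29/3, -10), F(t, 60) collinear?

The three points are collinear iff det[DE; DF] = 0.
This determinant is linear in t: (14)t + (-98) = 0, so t = 7.

7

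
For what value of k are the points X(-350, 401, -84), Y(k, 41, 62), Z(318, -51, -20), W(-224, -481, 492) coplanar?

Coplanarity ⇔ det[XY; XZ; XW] = 0.
Expanding, this is linear in k: (-203904)k + (-13457664) = 0.
So k = -66.

-66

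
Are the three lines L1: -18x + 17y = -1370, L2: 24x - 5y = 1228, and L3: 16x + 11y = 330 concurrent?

Intersecting L1 and L2: solving the 2×2 system gives (x, y) = (7013/159, -1796/53).
Substitute into L3: (16)(7013/159) + (11)(-1796/53) = 52940/159.
But L3 requires 330 ≠ 52940/159, so the three lines have no common point.

No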